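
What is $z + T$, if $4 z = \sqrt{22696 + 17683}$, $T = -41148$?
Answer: $-41148 + \frac{\sqrt{40379}}{4} \approx -41098.0$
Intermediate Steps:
$z = \frac{\sqrt{40379}}{4}$ ($z = \frac{\sqrt{22696 + 17683}}{4} = \frac{\sqrt{40379}}{4} \approx 50.236$)
$z + T = \frac{\sqrt{40379}}{4} - 41148 = -41148 + \frac{\sqrt{40379}}{4}$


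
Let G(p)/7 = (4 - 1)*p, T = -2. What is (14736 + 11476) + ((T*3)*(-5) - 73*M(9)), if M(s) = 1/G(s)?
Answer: 4959665/189 ≈ 26242.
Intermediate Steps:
G(p) = 21*p (G(p) = 7*((4 - 1)*p) = 7*(3*p) = 21*p)
M(s) = 1/(21*s)
(14736 + 11476) + ((T*3)*(-5) - 73*M(9)) = (14736 + 11476) + (-2*3*(-5) - 73/(21*9)) = 26212 + (-6*(-5) - 73/(21*9)) = 26212 + (30 - 73*1/189) = 26212 + (30 - 73/189) = 26212 + 5597/189 = 4959665/189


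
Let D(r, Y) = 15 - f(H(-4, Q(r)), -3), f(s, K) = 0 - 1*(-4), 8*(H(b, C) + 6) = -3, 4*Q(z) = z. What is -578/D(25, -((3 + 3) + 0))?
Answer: -578/11 ≈ -52.545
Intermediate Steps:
Q(z) = z/4
H(b, C) = -51/8 (H(b, C) = -6 + (1/8)*(-3) = -6 - 3/8 = -51/8)
f(s, K) = 4 (f(s, K) = 0 + 4 = 4)
D(r, Y) = 11 (D(r, Y) = 15 - 1*4 = 15 - 4 = 11)
-578/D(25, -((3 + 3) + 0)) = -578/11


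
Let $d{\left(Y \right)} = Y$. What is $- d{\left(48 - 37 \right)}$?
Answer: $-11$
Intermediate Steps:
$- d{\left(48 - 37 \right)} = - (48 - 37) = \left(-1\right) 11 = -11$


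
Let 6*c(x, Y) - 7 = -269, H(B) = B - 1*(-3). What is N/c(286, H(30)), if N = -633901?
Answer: 1901703/131 ≈ 14517.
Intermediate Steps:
H(B) = 3 + B (H(B) = B + 3 = 3 + B)
c(x, Y) = -131/3 (c(x, Y) = 7/6 + (1/6)*(-269) = 7/6 - 269/6 = -131/3)
N/c(286, H(30)) = -633901/(-131/3) = -633901*(-3/131) = 1901703/131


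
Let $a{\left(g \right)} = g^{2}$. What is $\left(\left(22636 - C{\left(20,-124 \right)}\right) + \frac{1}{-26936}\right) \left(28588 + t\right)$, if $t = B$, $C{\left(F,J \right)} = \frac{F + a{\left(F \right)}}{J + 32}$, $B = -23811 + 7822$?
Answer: $\frac{176719420754935}{619528} \approx 2.8525 \cdot 10^{8}$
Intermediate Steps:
$B = -15989$
$C{\left(F,J \right)} = \frac{F + F^{2}}{32 + J}$ ($C{\left(F,J \right)} = \frac{F + F^{2}}{J + 32} = \frac{F + F^{2}}{32 + J}$)
$t = -15989$
$\left(\left(22636 - C{\left(20,-124 \right)}\right) + \frac{1}{-26936}\right) \left(28588 + t\right) = \left(\left(22636 - \frac{20 \left(1 + 20\right)}{32 - 124}\right) + \frac{1}{-26936}\right) \left(28588 - 15989\right) = \left(\left(22636 - 20 \frac{1}{-92} \cdot 21\right) - \frac{1}{26936}\right) 12599 = \left(\left(22636 - 20 \left(- \frac{1}{92}\right) 21\right) - \frac{1}{26936}\right) 12599 = \left(\left(22636 - - \frac{105}{23}\right) - \frac{1}{26936}\right) 12599 = \left(\left(22636 + \frac{105}{23}\right) - \frac{1}{26936}\right) 12599 = \left(\frac{520733}{23} - \frac{1}{26936}\right) 12599 = \frac{14026464065}{619528} \cdot 12599 = \frac{176719420754935}{619528}$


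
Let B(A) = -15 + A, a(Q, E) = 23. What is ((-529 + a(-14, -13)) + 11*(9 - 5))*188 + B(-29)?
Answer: -86900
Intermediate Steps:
((-529 + a(-14, -13)) + 11*(9 - 5))*188 + B(-29) = ((-529 + 23) + 11*(9 - 5))*188 + (-15 - 29) = (-506 + 11*4)*188 - 44 = (-506 + 44)*188 - 44 = -462*188 - 44 = -86856 - 44 = -86900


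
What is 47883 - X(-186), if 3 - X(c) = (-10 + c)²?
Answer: 86296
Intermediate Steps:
X(c) = 3 - (-10 + c)²
47883 - X(-186) = 47883 - (3 - (-10 - 186)²) = 47883 - (3 - 1*(-196)²) = 47883 - (3 - 1*38416) = 47883 - (3 - 38416) = 47883 - 1*(-38413) = 47883 + 38413 = 86296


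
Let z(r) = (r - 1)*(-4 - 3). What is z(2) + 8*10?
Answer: 73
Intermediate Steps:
z(r) = 7 - 7*r (z(r) = (-1 + r)*(-7) = 7 - 7*r)
z(2) + 8*10 = (7 - 7*2) + 8*10 = (7 - 14) + 80 = -7 + 80 = 73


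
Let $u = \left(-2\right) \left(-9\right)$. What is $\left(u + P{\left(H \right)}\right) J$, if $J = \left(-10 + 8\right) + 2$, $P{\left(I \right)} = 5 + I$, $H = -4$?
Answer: $0$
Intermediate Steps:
$u = 18$
$J = 0$ ($J = -2 + 2 = 0$)
$\left(u + P{\left(H \right)}\right) J = \left(18 + \left(5 - 4\right)\right) 0 = \left(18 + 1\right) 0 = 19 \cdot 0 = 0$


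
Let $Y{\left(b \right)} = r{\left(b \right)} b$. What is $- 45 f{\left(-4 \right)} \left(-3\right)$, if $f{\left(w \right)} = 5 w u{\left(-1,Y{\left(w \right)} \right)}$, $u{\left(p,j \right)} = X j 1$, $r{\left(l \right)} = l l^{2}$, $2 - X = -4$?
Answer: $-4147200$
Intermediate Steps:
$X = 6$ ($X = 2 - -4 = 2 + 4 = 6$)
$r{\left(l \right)} = l^{3}$
$Y{\left(b \right)} = b^{4}$ ($Y{\left(b \right)} = b^{3} b = b^{4}$)
$u{\left(p,j \right)} = 6 j$ ($u{\left(p,j \right)} = 6 j 1 = 6 j$)
$f{\left(w \right)} = 30 w^{5}$ ($f{\left(w \right)} = 5 w 6 w^{4} = 30 w^{5}$)
$- 45 f{\left(-4 \right)} \left(-3\right) = - 45 \cdot 30 \left(-4\right)^{5} \left(-3\right) = - 45 \cdot 30 \left(-1024\right) \left(-3\right) = \left(-45\right) \left(-30720\right) \left(-3\right) = 1382400 \left(-3\right) = -4147200$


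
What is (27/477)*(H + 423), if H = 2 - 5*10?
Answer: 1125/53 ≈ 21.226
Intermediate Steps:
H = -48 (H = 2 - 50 = -48)
(27/477)*(H + 423) = (27/477)*(-48 + 423) = (27*(1/477))*375 = (3/53)*375 = 1125/53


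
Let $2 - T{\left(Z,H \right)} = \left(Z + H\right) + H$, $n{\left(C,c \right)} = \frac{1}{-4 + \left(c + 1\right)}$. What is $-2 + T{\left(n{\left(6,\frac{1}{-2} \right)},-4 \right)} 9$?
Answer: $\frac{634}{7} \approx 90.571$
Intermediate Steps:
$n{\left(C,c \right)} = \frac{1}{-3 + c}$ ($n{\left(C,c \right)} = \frac{1}{-4 + \left(1 + c\right)} = \frac{1}{-3 + c}$)
$T{\left(Z,H \right)} = 2 - Z - 2 H$ ($T{\left(Z,H \right)} = 2 - \left(\left(Z + H\right) + H\right) = 2 - \left(\left(H + Z\right) + H\right) = 2 - \left(Z + 2 H\right) = 2 - Z - 2 H$)
$-2 + T{\left(n{\left(6,\frac{1}{-2} \right)},-4 \right)} 9 = -2 + \left(2 - \frac{1}{-3 + \frac{1}{-2}} - -8\right) 9 = -2 + \left(2 - \frac{1}{-3 - \frac{1}{2}} + 8\right) 9 = -2 + \left(2 - \frac{1}{- \frac{7}{2}} + 8\right) 9 = -2 + \left(2 - - \frac{2}{7} + 8\right) 9 = -2 + \left(2 + \frac{2}{7} + 8\right) 9 = -2 + \frac{72}{7} \cdot 9 = -2 + \frac{648}{7} = \frac{634}{7}$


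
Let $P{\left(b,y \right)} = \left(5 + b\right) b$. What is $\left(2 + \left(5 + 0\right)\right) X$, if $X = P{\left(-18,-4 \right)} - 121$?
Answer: $791$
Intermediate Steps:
$P{\left(b,y \right)} = b \left(5 + b\right)$
$X = 113$ ($X = - 18 \left(5 - 18\right) - 121 = \left(-18\right) \left(-13\right) - 121 = 234 - 121 = 113$)
$\left(2 + \left(5 + 0\right)\right) X = \left(2 + \left(5 + 0\right)\right) 113 = \left(2 + 5\right) 113 = 7 \cdot 113 = 791$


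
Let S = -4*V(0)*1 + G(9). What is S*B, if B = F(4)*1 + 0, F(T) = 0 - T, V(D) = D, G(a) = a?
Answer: -36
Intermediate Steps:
F(T) = -T
B = -4 (B = -1*4*1 + 0 = -4*1 + 0 = -4 + 0 = -4)
S = 9 (S = -4*0*1 + 9 = 0*1 + 9 = 0 + 9 = 9)
S*B = 9*(-4) = -36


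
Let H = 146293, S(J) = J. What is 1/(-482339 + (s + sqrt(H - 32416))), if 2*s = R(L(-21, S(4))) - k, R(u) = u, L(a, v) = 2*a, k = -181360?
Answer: -43520/17045900947 - sqrt(12653)/51137702841 ≈ -2.5553e-6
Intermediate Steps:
s = 90659 (s = (2*(-21) - 1*(-181360))/2 = (-42 + 181360)/2 = (1/2)*181318 = 90659)
1/(-482339 + (s + sqrt(H - 32416))) = 1/(-482339 + (90659 + sqrt(146293 - 32416))) = 1/(-482339 + (90659 + sqrt(113877))) = 1/(-482339 + (90659 + 3*sqrt(12653))) = 1/(-391680 + 3*sqrt(12653))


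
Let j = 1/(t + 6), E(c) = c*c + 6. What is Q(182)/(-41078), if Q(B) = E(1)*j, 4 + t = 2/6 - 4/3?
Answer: -7/41078 ≈ -0.00017041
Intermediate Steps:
E(c) = 6 + c² (E(c) = c² + 6 = 6 + c²)
t = -5 (t = -4 + (2/6 - 4/3) = -4 + (2*(⅙) - 4*⅓) = -4 + (⅓ - 4/3) = -4 - 1 = -5)
j = 1 (j = 1/(-5 + 6) = 1/1 = 1)
Q(B) = 7 (Q(B) = (6 + 1²)*1 = (6 + 1)*1 = 7*1 = 7)
Q(182)/(-41078) = 7/(-41078) = 7*(-1/41078) = -7/41078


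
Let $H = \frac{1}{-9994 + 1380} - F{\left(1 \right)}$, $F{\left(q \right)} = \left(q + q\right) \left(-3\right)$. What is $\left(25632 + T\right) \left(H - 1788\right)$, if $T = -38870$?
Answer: $\frac{101602636231}{4307} \approx 2.359 \cdot 10^{7}$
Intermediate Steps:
$F{\left(q \right)} = - 6 q$ ($F{\left(q \right)} = 2 q \left(-3\right) = - 6 q$)
$H = \frac{51683}{8614}$ ($H = \frac{1}{-9994 + 1380} - \left(-6\right) 1 = \frac{1}{-8614} - -6 = - \frac{1}{8614} + 6 = \frac{51683}{8614} \approx 5.9999$)
$\left(25632 + T\right) \left(H - 1788\right) = \left(25632 - 38870\right) \left(\frac{51683}{8614} - 1788\right) = \left(-13238\right) \left(- \frac{15350149}{8614}\right) = \frac{101602636231}{4307}$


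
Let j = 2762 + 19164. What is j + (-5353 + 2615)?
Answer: 19188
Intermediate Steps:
j = 21926
j + (-5353 + 2615) = 21926 + (-5353 + 2615) = 21926 - 2738 = 19188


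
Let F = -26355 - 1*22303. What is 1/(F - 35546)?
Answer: -1/84204 ≈ -1.1876e-5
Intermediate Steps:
F = -48658 (F = -26355 - 22303 = -48658)
1/(F - 35546) = 1/(-48658 - 35546) = 1/(-84204) = -1/84204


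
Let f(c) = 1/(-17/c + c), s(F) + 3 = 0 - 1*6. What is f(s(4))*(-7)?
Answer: 63/64 ≈ 0.98438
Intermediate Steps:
s(F) = -9 (s(F) = -3 + (0 - 1*6) = -3 + (0 - 6) = -3 - 6 = -9)
f(c) = 1/(c - 17/c)
f(s(4))*(-7) = -9/(-17 + (-9)²)*(-7) = -9/(-17 + 81)*(-7) = -9/64*(-7) = 63/64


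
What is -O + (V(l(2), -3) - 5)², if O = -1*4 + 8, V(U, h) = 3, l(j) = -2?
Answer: 0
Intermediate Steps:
O = 4 (O = -4 + 8 = 4)
-O + (V(l(2), -3) - 5)² = -1*4 + (3 - 5)² = -4 + (-2)² = -4 + 4 = 0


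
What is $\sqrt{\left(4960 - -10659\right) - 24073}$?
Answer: $i \sqrt{8454} \approx 91.946 i$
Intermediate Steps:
$\sqrt{\left(4960 - -10659\right) - 24073} = \sqrt{\left(4960 + 10659\right) - 24073} = \sqrt{15619 - 24073} = \sqrt{-8454} = i \sqrt{8454}$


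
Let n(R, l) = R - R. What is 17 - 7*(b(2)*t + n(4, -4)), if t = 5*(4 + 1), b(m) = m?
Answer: -333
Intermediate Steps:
n(R, l) = 0
t = 25 (t = 5*5 = 25)
17 - 7*(b(2)*t + n(4, -4)) = 17 - 7*(2*25 + 0) = 17 - 7*(50 + 0) = 17 - 7*50 = 17 - 350 = -333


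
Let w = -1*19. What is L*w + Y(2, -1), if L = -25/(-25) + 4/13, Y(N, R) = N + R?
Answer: -310/13 ≈ -23.846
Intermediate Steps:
w = -19
L = 17/13 (L = -25*(-1/25) + 4*(1/13) = 1 + 4/13 = 17/13 ≈ 1.3077)
L*w + Y(2, -1) = (17/13)*(-19) + (2 - 1) = -323/13 + 1 = -310/13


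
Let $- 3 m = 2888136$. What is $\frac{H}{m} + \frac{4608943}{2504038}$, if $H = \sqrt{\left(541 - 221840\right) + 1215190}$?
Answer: $\frac{4608943}{2504038} - \frac{\sqrt{993891}}{962712} \approx 1.8396$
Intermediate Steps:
$m = -962712$ ($m = \left(- \frac{1}{3}\right) 2888136 = -962712$)
$H = \sqrt{993891}$ ($H = \sqrt{\left(541 - 221840\right) + 1215190} = \sqrt{-221299 + 1215190} = \sqrt{993891} \approx 996.94$)
$\frac{H}{m} + \frac{4608943}{2504038} = \frac{\sqrt{993891}}{-962712} + \frac{4608943}{2504038} = \sqrt{993891} \left(- \frac{1}{962712}\right) + 4608943 \cdot \frac{1}{2504038} = - \frac{\sqrt{993891}}{962712} + \frac{4608943}{2504038} = \frac{4608943}{2504038} - \frac{\sqrt{993891}}{962712}$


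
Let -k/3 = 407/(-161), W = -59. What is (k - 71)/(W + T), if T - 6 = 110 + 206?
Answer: -10210/42343 ≈ -0.24113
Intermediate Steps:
T = 322 (T = 6 + (110 + 206) = 6 + 316 = 322)
k = 1221/161 (k = -1221/(-161) = -1221*(-1)/161 = -3*(-407/161) = 1221/161 ≈ 7.5838)
(k - 71)/(W + T) = (1221/161 - 71)/(-59 + 322) = -10210/161/263 = -10210/161*1/263 = -10210/42343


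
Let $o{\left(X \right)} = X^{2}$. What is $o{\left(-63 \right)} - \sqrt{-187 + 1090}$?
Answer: $3969 - \sqrt{903} \approx 3938.9$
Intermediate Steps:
$o{\left(-63 \right)} - \sqrt{-187 + 1090} = \left(-63\right)^{2} - \sqrt{-187 + 1090} = 3969 - \sqrt{903}$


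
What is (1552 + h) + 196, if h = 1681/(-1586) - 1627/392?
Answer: 541756601/310856 ≈ 1742.8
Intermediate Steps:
h = -1619687/310856 (h = 1681*(-1/1586) - 1627*1/392 = -1681/1586 - 1627/392 = -1619687/310856 ≈ -5.2104)
(1552 + h) + 196 = (1552 - 1619687/310856) + 196 = 480828825/310856 + 196 = 541756601/310856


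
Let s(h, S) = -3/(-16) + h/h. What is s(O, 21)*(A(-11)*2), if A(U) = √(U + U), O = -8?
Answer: 19*I*√22/8 ≈ 11.14*I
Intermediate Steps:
s(h, S) = 19/16 (s(h, S) = -3*(-1/16) + 1 = 3/16 + 1 = 19/16)
A(U) = √2*√U (A(U) = √(2*U) = √2*√U)
s(O, 21)*(A(-11)*2) = 19*((√2*√(-11))*2)/16 = 19*((√2*(I*√11))*2)/16 = 19*((I*√22)*2)/16 = 19*(2*I*√22)/16 = 19*I*√22/8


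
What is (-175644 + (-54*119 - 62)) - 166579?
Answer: -348711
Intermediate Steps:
(-175644 + (-54*119 - 62)) - 166579 = (-175644 + (-6426 - 62)) - 166579 = (-175644 - 6488) - 166579 = -182132 - 166579 = -348711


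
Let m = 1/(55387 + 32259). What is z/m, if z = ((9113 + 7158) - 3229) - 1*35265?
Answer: -1947757058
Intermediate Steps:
z = -22223 (z = (16271 - 3229) - 35265 = 13042 - 35265 = -22223)
m = 1/87646 ≈ 1.1410e-5
z/m = -22223/1/87646 = -22223*87646 = -1947757058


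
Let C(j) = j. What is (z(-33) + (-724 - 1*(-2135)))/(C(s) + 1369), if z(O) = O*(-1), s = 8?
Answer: 1444/1377 ≈ 1.0487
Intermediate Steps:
z(O) = -O
(z(-33) + (-724 - 1*(-2135)))/(C(s) + 1369) = (-1*(-33) + (-724 - 1*(-2135)))/(8 + 1369) = (33 + (-724 + 2135))/1377 = (33 + 1411)*(1/1377) = 1444*(1/1377) = 1444/1377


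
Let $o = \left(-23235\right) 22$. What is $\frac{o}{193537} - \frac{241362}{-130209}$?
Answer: $- \frac{6615485712}{8400086411} \approx -0.78755$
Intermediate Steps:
$o = -511170$
$\frac{o}{193537} - \frac{241362}{-130209} = - \frac{511170}{193537} - \frac{241362}{-130209} = \left(-511170\right) \frac{1}{193537} - - \frac{80454}{43403} = - \frac{511170}{193537} + \frac{80454}{43403} = - \frac{6615485712}{8400086411}$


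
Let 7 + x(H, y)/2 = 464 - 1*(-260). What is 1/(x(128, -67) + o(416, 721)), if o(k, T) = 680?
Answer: 1/2114 ≈ 0.00047304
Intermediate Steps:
x(H, y) = 1434 (x(H, y) = -14 + 2*(464 - 1*(-260)) = -14 + 2*(464 + 260) = -14 + 2*724 = -14 + 1448 = 1434)
1/(x(128, -67) + o(416, 721)) = 1/(1434 + 680) = 1/2114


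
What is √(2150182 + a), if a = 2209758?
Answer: 2*√1089985 ≈ 2088.0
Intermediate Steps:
√(2150182 + a) = √(2150182 + 2209758) = √4359940 = 2*√1089985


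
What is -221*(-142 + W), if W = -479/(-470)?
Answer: 14643681/470 ≈ 31157.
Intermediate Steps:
W = 479/470 (W = -479*(-1/470) = 479/470 ≈ 1.0191)
-221*(-142 + W) = -221*(-142 + 479/470) = -221*(-66261/470) = 14643681/470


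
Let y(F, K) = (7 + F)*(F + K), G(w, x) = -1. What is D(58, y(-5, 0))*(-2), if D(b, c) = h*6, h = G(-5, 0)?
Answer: 12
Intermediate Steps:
h = -1
D(b, c) = -6 (D(b, c) = -1*6 = -6)
D(58, y(-5, 0))*(-2) = -6*(-2) = 12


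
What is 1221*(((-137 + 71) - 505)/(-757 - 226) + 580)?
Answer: 696838131/983 ≈ 7.0889e+5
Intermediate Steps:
1221*(((-137 + 71) - 505)/(-757 - 226) + 580) = 1221*((-66 - 505)/(-983) + 580) = 1221*(-571*(-1/983) + 580) = 1221*(571/983 + 580) = 1221*(570711/983) = 696838131/983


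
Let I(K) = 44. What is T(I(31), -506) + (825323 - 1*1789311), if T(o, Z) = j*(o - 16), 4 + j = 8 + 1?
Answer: -963848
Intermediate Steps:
j = 5 (j = -4 + (8 + 1) = -4 + 9 = 5)
T(o, Z) = -80 + 5*o (T(o, Z) = 5*(o - 16) = 5*(-16 + o) = -80 + 5*o)
T(I(31), -506) + (825323 - 1*1789311) = (-80 + 5*44) + (825323 - 1*1789311) = (-80 + 220) + (825323 - 1789311) = 140 - 963988 = -963848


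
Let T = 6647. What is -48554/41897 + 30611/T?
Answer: 959770629/278489359 ≈ 3.4463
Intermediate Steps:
-48554/41897 + 30611/T = -48554/41897 + 30611/6647 = 959770629/278489359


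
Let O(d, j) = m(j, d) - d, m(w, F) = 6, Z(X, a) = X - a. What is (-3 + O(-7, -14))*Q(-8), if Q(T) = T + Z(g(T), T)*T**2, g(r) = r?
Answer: -80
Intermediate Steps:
O(d, j) = 6 - d
Q(T) = T (Q(T) = T + (T - T)*T**2 = T + 0*T**2 = T + 0 = T)
(-3 + O(-7, -14))*Q(-8) = (-3 + (6 - 1*(-7)))*(-8) = (-3 + (6 + 7))*(-8) = (-3 + 13)*(-8) = 10*(-8) = -80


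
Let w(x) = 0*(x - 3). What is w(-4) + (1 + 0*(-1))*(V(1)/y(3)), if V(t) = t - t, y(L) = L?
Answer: 0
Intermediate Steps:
w(x) = 0 (w(x) = 0*(-3 + x) = 0)
V(t) = 0
w(-4) + (1 + 0*(-1))*(V(1)/y(3)) = 0 + (1 + 0*(-1))*(0/3) = 0 + (1 + 0)*(0*(⅓)) = 0 + 1*0 = 0 + 0 = 0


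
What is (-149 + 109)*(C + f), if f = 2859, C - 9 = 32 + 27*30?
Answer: -148400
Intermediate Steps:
C = 851 (C = 9 + (32 + 27*30) = 9 + (32 + 810) = 9 + 842 = 851)
(-149 + 109)*(C + f) = (-149 + 109)*(851 + 2859) = -40*3710 = -148400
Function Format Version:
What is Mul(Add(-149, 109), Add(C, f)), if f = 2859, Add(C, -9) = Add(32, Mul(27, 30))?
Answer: -148400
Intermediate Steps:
C = 851 (C = Add(9, Add(32, Mul(27, 30))) = Add(9, Add(32, 810)) = Add(9, 842) = 851)
Mul(Add(-149, 109), Add(C, f)) = Mul(Add(-149, 109), Add(851, 2859)) = Mul(-40, 3710) = -148400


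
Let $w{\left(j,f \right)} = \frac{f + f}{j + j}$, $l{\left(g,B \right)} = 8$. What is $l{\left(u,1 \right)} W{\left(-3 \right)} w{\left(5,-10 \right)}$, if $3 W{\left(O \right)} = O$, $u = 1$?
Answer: $16$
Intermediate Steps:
$W{\left(O \right)} = \frac{O}{3}$
$w{\left(j,f \right)} = \frac{f}{j}$ ($w{\left(j,f \right)} = \frac{2 f}{2 j} = 2 f \frac{1}{2 j} = \frac{f}{j}$)
$l{\left(u,1 \right)} W{\left(-3 \right)} w{\left(5,-10 \right)} = 8 \cdot \frac{1}{3} \left(-3\right) \left(- \frac{10}{5}\right) = 8 \left(-1\right) \left(\left(-10\right) \frac{1}{5}\right) = \left(-8\right) \left(-2\right) = 16$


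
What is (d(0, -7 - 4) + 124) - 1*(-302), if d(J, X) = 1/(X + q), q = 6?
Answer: 2129/5 ≈ 425.80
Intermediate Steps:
d(J, X) = 1/(6 + X) (d(J, X) = 1/(X + 6) = 1/(6 + X))
(d(0, -7 - 4) + 124) - 1*(-302) = (1/(6 + (-7 - 4)) + 124) - 1*(-302) = (1/(6 - 11) + 124) + 302 = (1/(-5) + 124) + 302 = (-⅕ + 124) + 302 = 619/5 + 302 = 2129/5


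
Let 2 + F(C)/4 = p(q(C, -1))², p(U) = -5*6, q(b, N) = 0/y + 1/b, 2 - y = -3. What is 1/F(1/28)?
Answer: 1/3592 ≈ 0.00027840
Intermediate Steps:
y = 5 (y = 2 - 1*(-3) = 2 + 3 = 5)
q(b, N) = 1/b (q(b, N) = 0/5 + 1/b = 0*(⅕) + 1/b = 0 + 1/b = 1/b)
p(U) = -30
F(C) = 3592 (F(C) = -8 + 4*(-30)² = -8 + 4*900 = -8 + 3600 = 3592)
1/F(1/28) = 1/3592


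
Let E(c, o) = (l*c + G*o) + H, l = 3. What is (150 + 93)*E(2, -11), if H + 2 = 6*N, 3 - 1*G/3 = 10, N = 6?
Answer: 65853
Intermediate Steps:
G = -21 (G = 9 - 3*10 = 9 - 30 = -21)
H = 34 (H = -2 + 6*6 = -2 + 36 = 34)
E(c, o) = 34 - 21*o + 3*c (E(c, o) = (3*c - 21*o) + 34 = (-21*o + 3*c) + 34 = 34 - 21*o + 3*c)
(150 + 93)*E(2, -11) = (150 + 93)*(34 - 21*(-11) + 3*2) = 243*(34 + 231 + 6) = 243*271 = 65853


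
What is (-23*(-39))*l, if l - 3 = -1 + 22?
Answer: 21528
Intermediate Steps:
l = 24 (l = 3 + (-1 + 22) = 3 + 21 = 24)
(-23*(-39))*l = -23*(-39)*24 = 897*24 = 21528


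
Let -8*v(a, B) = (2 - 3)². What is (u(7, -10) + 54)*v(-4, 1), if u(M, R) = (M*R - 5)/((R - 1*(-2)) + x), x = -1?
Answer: -187/24 ≈ -7.7917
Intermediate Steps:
v(a, B) = -⅛ (v(a, B) = -(2 - 3)²/8 = -⅛*(-1)² = -⅛*1 = -⅛)
u(M, R) = (-5 + M*R)/(1 + R) (u(M, R) = (M*R - 5)/((R - 1*(-2)) - 1) = (-5 + M*R)/((R + 2) - 1) = (-5 + M*R)/((2 + R) - 1) = (-5 + M*R)/(1 + R))
(u(7, -10) + 54)*v(-4, 1) = ((-5 + 7*(-10))/(1 - 10) + 54)*(-⅛) = ((-5 - 70)/(-9) + 54)*(-⅛) = (-⅑*(-75) + 54)*(-⅛) = (25/3 + 54)*(-⅛) = (187/3)*(-⅛) = -187/24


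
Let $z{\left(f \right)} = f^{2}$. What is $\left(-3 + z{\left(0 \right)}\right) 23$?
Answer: $-69$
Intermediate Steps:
$\left(-3 + z{\left(0 \right)}\right) 23 = \left(-3 + 0^{2}\right) 23 = \left(-3 + 0\right) 23 = \left(-3\right) 23 = -69$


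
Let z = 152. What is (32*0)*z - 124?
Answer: -124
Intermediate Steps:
(32*0)*z - 124 = (32*0)*152 - 124 = 0*152 - 124 = 0 - 124 = -124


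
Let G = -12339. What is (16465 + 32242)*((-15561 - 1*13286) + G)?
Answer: -2006046502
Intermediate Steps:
(16465 + 32242)*((-15561 - 1*13286) + G) = (16465 + 32242)*((-15561 - 1*13286) - 12339) = 48707*((-15561 - 13286) - 12339) = 48707*(-28847 - 12339) = 48707*(-41186) = -2006046502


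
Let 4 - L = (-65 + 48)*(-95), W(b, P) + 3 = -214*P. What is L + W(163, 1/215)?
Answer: -347224/215 ≈ -1615.0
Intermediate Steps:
W(b, P) = -3 - 214*P
L = -1611 (L = 4 - (-65 + 48)*(-95) = 4 - (-17)*(-95) = 4 - 1*1615 = 4 - 1615 = -1611)
L + W(163, 1/215) = -1611 + (-3 - 214/215) = -1611 - 859/215 = -347224/215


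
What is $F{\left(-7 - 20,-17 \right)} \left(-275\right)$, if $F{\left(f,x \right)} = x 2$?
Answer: $9350$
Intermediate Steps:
$F{\left(f,x \right)} = 2 x$
$F{\left(-7 - 20,-17 \right)} \left(-275\right) = 2 \left(-17\right) \left(-275\right) = \left(-34\right) \left(-275\right) = 9350$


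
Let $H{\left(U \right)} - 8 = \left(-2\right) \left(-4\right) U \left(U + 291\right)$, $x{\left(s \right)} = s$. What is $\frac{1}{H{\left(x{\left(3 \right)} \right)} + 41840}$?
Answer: $\frac{1}{48904} \approx 2.0448 \cdot 10^{-5}$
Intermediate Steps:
$H{\left(U \right)} = 8 + 8 U \left(291 + U\right)$ ($H{\left(U \right)} = 8 + \left(-2\right) \left(-4\right) U \left(U + 291\right) = 8 + 8 U \left(291 + U\right)$)
$\frac{1}{H{\left(x{\left(3 \right)} \right)} + 41840} = \frac{1}{\left(8 + 8 \cdot 3^{2} + 2328 \cdot 3\right) + 41840} = \frac{1}{\left(8 + 8 \cdot 9 + 6984\right) + 41840} = \frac{1}{\left(8 + 72 + 6984\right) + 41840} = \frac{1}{7064 + 41840} = \frac{1}{48904}$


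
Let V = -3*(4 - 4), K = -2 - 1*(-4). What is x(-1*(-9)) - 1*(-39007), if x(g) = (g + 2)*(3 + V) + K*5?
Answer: 39050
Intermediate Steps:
K = 2 (K = -2 + 4 = 2)
V = 0 (V = -3*0 = 0)
x(g) = 16 + 3*g (x(g) = (g + 2)*(3 + 0) + 2*5 = (2 + g)*3 + 10 = (6 + 3*g) + 10 = 16 + 3*g)
x(-1*(-9)) - 1*(-39007) = (16 + 3*(-1*(-9))) - 1*(-39007) = (16 + 3*9) + 39007 = (16 + 27) + 39007 = 43 + 39007 = 39050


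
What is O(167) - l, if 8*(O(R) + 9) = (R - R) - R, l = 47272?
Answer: -378415/8 ≈ -47302.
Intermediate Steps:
O(R) = -9 - R/8 (O(R) = -9 + ((R - R) - R)/8 = -9 + (0 - R)/8 = -9 + (-R)/8 = -9 - R/8)
O(167) - l = (-9 - ⅛*167) - 1*47272 = (-9 - 167/8) - 47272 = -239/8 - 47272 = -378415/8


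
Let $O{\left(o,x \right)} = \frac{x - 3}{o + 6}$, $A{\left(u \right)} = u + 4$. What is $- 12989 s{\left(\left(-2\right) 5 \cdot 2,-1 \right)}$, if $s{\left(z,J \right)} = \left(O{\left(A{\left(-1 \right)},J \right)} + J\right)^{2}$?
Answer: $- \frac{2195141}{81} \approx -27101.0$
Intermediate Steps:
$A{\left(u \right)} = 4 + u$
$O{\left(o,x \right)} = \frac{-3 + x}{6 + o}$
$s{\left(z,J \right)} = \left(- \frac{1}{3} + \frac{10 J}{9}\right)^{2}$ ($s{\left(z,J \right)} = \left(\frac{-3 + J}{6 + \left(4 - 1\right)} + J\right)^{2} = \left(\frac{-3 + J}{6 + 3} + J\right)^{2} = \left(\frac{-3 + J}{9} + J\right)^{2} = \left(\left(- \frac{1}{3} + \frac{J}{9}\right) + J\right)^{2} = \left(- \frac{1}{3} + \frac{10 J}{9}\right)^{2}$)
$- 12989 s{\left(\left(-2\right) 5 \cdot 2,-1 \right)} = - 12989 \frac{\left(-3 + 10 \left(-1\right)\right)^{2}}{81} = - 12989 \frac{\left(-3 - 10\right)^{2}}{81} = - 12989 \frac{\left(-13\right)^{2}}{81} = - 12989 \cdot \frac{1}{81} \cdot 169 = \left(-12989\right) \frac{169}{81} = - \frac{2195141}{81}$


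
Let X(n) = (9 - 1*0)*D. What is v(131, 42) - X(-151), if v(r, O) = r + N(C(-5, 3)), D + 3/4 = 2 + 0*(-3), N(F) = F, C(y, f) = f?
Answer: 491/4 ≈ 122.75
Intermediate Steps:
D = 5/4 (D = -3/4 + (2 + 0*(-3)) = -3/4 + (2 + 0) = -3/4 + 2 = 5/4 ≈ 1.2500)
v(r, O) = 3 + r (v(r, O) = r + 3 = 3 + r)
X(n) = 45/4 (X(n) = (9 - 1*0)*(5/4) = (9 + 0)*(5/4) = 9*(5/4) = 45/4)
v(131, 42) - X(-151) = (3 + 131) - 1*45/4 = 134 - 45/4 = 491/4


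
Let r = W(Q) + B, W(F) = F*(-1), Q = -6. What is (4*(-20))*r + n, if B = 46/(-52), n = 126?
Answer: -3682/13 ≈ -283.23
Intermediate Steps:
W(F) = -F
B = -23/26 (B = 46*(-1/52) = -23/26 ≈ -0.88461)
r = 133/26 (r = -1*(-6) - 23/26 = 6 - 23/26 = 133/26 ≈ 5.1154)
(4*(-20))*r + n = (4*(-20))*(133/26) + 126 = -80*133/26 + 126 = -5320/13 + 126 = -3682/13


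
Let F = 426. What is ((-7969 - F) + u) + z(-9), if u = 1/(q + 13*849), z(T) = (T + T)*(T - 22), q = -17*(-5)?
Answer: -87163113/11122 ≈ -7837.0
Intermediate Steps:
q = 85
z(T) = 2*T*(-22 + T) (z(T) = (2*T)*(-22 + T) = 2*T*(-22 + T))
u = 1/11122 (u = 1/(85 + 13*849) = 1/(85 + 11037) = 1/11122 ≈ 8.9912e-5)
((-7969 - F) + u) + z(-9) = ((-7969 - 1*426) + 1/11122) + 2*(-9)*(-22 - 9) = ((-7969 - 426) + 1/11122) + 2*(-9)*(-31) = (-8395 + 1/11122) + 558 = -93369189/11122 + 558 = -87163113/11122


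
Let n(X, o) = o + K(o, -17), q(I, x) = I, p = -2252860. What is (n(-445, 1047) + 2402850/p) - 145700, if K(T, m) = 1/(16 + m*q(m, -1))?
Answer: -9939503267829/68712230 ≈ -1.4465e+5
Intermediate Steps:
K(T, m) = 1/(16 + m²) (K(T, m) = 1/(16 + m*m) = 1/(16 + m²))
n(X, o) = 1/305 + o (n(X, o) = o + 1/(16 + (-17)²) = o + 1/(16 + 289) = o + 1/305 = 1/305 + o)
(n(-445, 1047) + 2402850/p) - 145700 = ((1/305 + 1047) + 2402850/(-2252860)) - 145700 = (319336/305 + 2402850*(-1/2252860)) - 145700 = (319336/305 - 240285/225286) - 145700 = 71868643171/68712230 - 145700 = -9939503267829/68712230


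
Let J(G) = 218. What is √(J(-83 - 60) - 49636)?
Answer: I*√49418 ≈ 222.3*I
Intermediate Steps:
√(J(-83 - 60) - 49636) = √(218 - 49636) = √(-49418) = I*√49418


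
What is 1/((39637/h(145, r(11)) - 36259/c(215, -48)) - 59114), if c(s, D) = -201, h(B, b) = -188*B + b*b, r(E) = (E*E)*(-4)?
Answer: -41606196/2451995235343 ≈ -1.6968e-5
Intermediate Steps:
r(E) = -4*E**2 (r(E) = E**2*(-4) = -4*E**2)
h(B, b) = b**2 - 188*B (h(B, b) = -188*B + b**2 = b**2 - 188*B)
1/((39637/h(145, r(11)) - 36259/c(215, -48)) - 59114) = 1/((39637/((-4*11**2)**2 - 188*145) - 36259/(-201)) - 59114) = 1/((39637/((-4*121)**2 - 27260) - 36259*(-1/201)) - 59114) = 1/((39637/((-484)**2 - 27260) + 36259/201) - 59114) = 1/((39637/(234256 - 27260) + 36259/201) - 59114) = 1/((39637/206996 + 36259/201) - 59114) = 1/(7513435001/41606196 - 59114) = 1/(-2451995235343/41606196) = -41606196/2451995235343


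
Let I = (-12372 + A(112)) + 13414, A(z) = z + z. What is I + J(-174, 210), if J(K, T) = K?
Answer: 1092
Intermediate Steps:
A(z) = 2*z
I = 1266 (I = (-12372 + 2*112) + 13414 = (-12372 + 224) + 13414 = -12148 + 13414 = 1266)
I + J(-174, 210) = 1266 - 174 = 1092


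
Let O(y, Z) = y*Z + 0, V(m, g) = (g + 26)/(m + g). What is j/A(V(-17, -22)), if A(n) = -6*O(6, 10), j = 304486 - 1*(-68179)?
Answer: -74533/72 ≈ -1035.2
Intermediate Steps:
V(m, g) = (26 + g)/(g + m)
O(y, Z) = Z*y (O(y, Z) = Z*y + 0 = Z*y)
j = 372665 (j = 304486 + 68179 = 372665)
A(n) = -360 (A(n) = -60*6 = -6*60 = -360)
j/A(V(-17, -22)) = 372665/(-360) = 372665*(-1/360) = -74533/72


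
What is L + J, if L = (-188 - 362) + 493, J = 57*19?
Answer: 1026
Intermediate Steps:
J = 1083
L = -57 (L = -550 + 493 = -57)
L + J = -57 + 1083 = 1026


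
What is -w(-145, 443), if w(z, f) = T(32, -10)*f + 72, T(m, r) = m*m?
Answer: -453704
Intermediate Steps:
T(m, r) = m**2
w(z, f) = 72 + 1024*f (w(z, f) = 32**2*f + 72 = 1024*f + 72 = 72 + 1024*f)
-w(-145, 443) = -(72 + 1024*443) = -(72 + 453632) = -1*453704 = -453704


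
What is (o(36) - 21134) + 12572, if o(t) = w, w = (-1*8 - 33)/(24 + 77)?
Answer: -864803/101 ≈ -8562.4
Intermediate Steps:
w = -41/101 (w = (-8 - 33)/101 = -41*1/101 = -41/101 ≈ -0.40594)
o(t) = -41/101
(o(36) - 21134) + 12572 = (-41/101 - 21134) + 12572 = -2134575/101 + 12572 = -864803/101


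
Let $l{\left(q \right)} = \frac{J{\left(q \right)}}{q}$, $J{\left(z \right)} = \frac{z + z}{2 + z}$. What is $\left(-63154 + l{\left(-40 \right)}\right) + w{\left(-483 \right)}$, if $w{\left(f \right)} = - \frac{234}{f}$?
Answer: $- \frac{193186765}{3059} \approx -63154.0$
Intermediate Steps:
$J{\left(z \right)} = \frac{2 z}{2 + z}$
$l{\left(q \right)} = \frac{2}{2 + q}$ ($l{\left(q \right)} = \frac{2 q \frac{1}{2 + q}}{q} = \frac{2}{2 + q}$)
$\left(-63154 + l{\left(-40 \right)}\right) + w{\left(-483 \right)} = \left(-63154 + \frac{2}{2 - 40}\right) - \frac{234}{-483} = \left(-63154 + \frac{2}{-38}\right) - - \frac{78}{161} = \left(-63154 + 2 \left(- \frac{1}{38}\right)\right) + \frac{78}{161} = \left(-63154 - \frac{1}{19}\right) + \frac{78}{161} = - \frac{1199927}{19} + \frac{78}{161} = - \frac{193186765}{3059}$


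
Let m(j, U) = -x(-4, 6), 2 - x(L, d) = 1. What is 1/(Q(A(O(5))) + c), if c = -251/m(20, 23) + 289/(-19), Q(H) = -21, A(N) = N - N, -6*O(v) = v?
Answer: 19/4081 ≈ 0.0046557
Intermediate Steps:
x(L, d) = 1 (x(L, d) = 2 - 1*1 = 2 - 1 = 1)
O(v) = -v/6
A(N) = 0
m(j, U) = -1 (m(j, U) = -1*1 = -1)
c = 4480/19 (c = -251/(-1) + 289/(-19) = -251*(-1) + 289*(-1/19) = 251 - 289/19 = 4480/19 ≈ 235.79)
1/(Q(A(O(5))) + c) = 1/(-21 + 4480/19) = 1/(4081/19) = 19/4081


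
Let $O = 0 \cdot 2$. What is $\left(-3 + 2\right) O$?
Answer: $0$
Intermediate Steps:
$O = 0$
$\left(-3 + 2\right) O = \left(-3 + 2\right) 0 = \left(-1\right) 0 = 0$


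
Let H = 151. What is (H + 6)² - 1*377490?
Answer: -352841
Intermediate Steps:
(H + 6)² - 1*377490 = (151 + 6)² - 1*377490 = 157² - 377490 = 24649 - 377490 = -352841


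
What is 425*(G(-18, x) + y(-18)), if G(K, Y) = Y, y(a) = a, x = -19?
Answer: -15725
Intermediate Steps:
425*(G(-18, x) + y(-18)) = 425*(-19 - 18) = 425*(-37) = -15725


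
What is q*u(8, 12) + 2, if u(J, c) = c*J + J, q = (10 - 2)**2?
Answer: 6658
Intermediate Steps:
q = 64 (q = 8**2 = 64)
u(J, c) = J + J*c (u(J, c) = J*c + J = J + J*c)
q*u(8, 12) + 2 = 64*(8*(1 + 12)) + 2 = 64*(8*13) + 2 = 64*104 + 2 = 6656 + 2 = 6658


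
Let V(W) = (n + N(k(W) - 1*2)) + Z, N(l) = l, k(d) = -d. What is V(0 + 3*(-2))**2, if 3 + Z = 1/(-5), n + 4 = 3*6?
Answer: 5476/25 ≈ 219.04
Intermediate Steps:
n = 14 (n = -4 + 3*6 = -4 + 18 = 14)
Z = -16/5 (Z = -3 + 1/(-5) = -3 - 1/5 = -16/5 ≈ -3.2000)
V(W) = 44/5 - W (V(W) = (14 + (-W - 1*2)) - 16/5 = (14 + (-W - 2)) - 16/5 = (14 + (-2 - W)) - 16/5 = (12 - W) - 16/5 = 44/5 - W)
V(0 + 3*(-2))**2 = (44/5 - (0 + 3*(-2)))**2 = (44/5 - (0 - 6))**2 = (44/5 - 1*(-6))**2 = (44/5 + 6)**2 = (74/5)**2 = 5476/25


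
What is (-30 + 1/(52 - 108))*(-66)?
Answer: 55473/28 ≈ 1981.2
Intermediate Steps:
(-30 + 1/(52 - 108))*(-66) = (-30 + 1/(-56))*(-66) = (-30 - 1/56)*(-66) = -1681/56*(-66) = 55473/28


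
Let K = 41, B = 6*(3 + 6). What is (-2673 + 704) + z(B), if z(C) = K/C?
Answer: -106285/54 ≈ -1968.2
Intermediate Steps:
B = 54 (B = 6*9 = 54)
z(C) = 41/C
(-2673 + 704) + z(B) = (-2673 + 704) + 41/54 = -1969 + 41*(1/54) = -1969 + 41/54 = -106285/54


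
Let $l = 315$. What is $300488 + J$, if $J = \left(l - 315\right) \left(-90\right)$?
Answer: $300488$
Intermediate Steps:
$J = 0$ ($J = \left(315 - 315\right) \left(-90\right) = 0 \left(-90\right) = 0$)
$300488 + J = 300488 + 0 = 300488$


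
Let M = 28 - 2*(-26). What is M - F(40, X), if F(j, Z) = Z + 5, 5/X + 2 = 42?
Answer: 599/8 ≈ 74.875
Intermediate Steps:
X = ⅛ (X = 5/(-2 + 42) = 5/40 = 5*(1/40) = ⅛ ≈ 0.12500)
F(j, Z) = 5 + Z
M = 80 (M = 28 + 52 = 80)
M - F(40, X) = 80 - (5 + ⅛) = 80 - 1*41/8 = 80 - 41/8 = 599/8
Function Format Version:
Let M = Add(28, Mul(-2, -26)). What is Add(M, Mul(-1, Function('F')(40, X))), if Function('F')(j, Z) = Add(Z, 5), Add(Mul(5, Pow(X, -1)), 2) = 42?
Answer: Rational(599, 8) ≈ 74.875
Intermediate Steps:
X = Rational(1, 8) (X = Mul(5, Pow(Add(-2, 42), -1)) = Mul(5, Pow(40, -1)) = Mul(5, Rational(1, 40)) = Rational(1, 8) ≈ 0.12500)
Function('F')(j, Z) = Add(5, Z)
M = 80 (M = Add(28, 52) = 80)
Add(M, Mul(-1, Function('F')(40, X))) = Add(80, Mul(-1, Add(5, Rational(1, 8)))) = Add(80, Mul(-1, Rational(41, 8))) = Add(80, Rational(-41, 8)) = Rational(599, 8)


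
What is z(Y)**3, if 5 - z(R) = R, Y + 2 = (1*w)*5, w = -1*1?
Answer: 1728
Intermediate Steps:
w = -1
Y = -7 (Y = -2 + (1*(-1))*5 = -2 - 1*5 = -2 - 5 = -7)
z(R) = 5 - R
z(Y)**3 = (5 - 1*(-7))**3 = (5 + 7)**3 = 12**3 = 1728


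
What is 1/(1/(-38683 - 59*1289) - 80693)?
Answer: -114734/9258230663 ≈ -1.2393e-5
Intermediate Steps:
1/(1/(-38683 - 59*1289) - 80693) = 1/(1/(-38683 - 76051) - 80693) = 1/(1/(-114734) - 80693) = 1/(-1/114734 - 80693) = 1/(-9258230663/114734) = -114734/9258230663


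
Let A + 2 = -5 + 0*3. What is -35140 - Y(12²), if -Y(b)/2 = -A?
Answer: -35126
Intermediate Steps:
A = -7 (A = -2 + (-5 + 0*3) = -2 + (-5 + 0) = -2 - 5 = -7)
Y(b) = -14 (Y(b) = -(-2)*(-7) = -2*7 = -14)
-35140 - Y(12²) = -35140 - 1*(-14) = -35140 + 14 = -35126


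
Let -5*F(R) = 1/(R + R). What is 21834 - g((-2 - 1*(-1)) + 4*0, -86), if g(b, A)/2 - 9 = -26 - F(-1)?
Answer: 109341/5 ≈ 21868.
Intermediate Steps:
F(R) = -1/(10*R) (F(R) = -1/(5*(R + R)) = -1/(2*R)/5 = -1/(10*R))
g(b, A) = -171/5 (g(b, A) = 18 + 2*(-26 - (-1)/(10*(-1))) = 18 + 2*(-26 - (-1)*(-1)/10) = 18 + 2*(-26 - 1*⅒) = 18 + 2*(-26 - ⅒) = 18 + 2*(-261/10) = 18 - 261/5 = -171/5)
21834 - g((-2 - 1*(-1)) + 4*0, -86) = 21834 - 1*(-171/5) = 21834 + 171/5 = 109341/5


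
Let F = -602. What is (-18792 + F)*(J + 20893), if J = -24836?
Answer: 76470542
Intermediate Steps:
(-18792 + F)*(J + 20893) = (-18792 - 602)*(-24836 + 20893) = -19394*(-3943) = 76470542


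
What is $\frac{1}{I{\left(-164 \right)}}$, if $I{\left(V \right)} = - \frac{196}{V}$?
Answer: $\frac{41}{49} \approx 0.83673$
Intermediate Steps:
$\frac{1}{I{\left(-164 \right)}} = \frac{1}{\left(-196\right) \frac{1}{-164}} = \frac{1}{\left(-196\right) \left(- \frac{1}{164}\right)} = \frac{1}{\frac{49}{41}} = \frac{41}{49}$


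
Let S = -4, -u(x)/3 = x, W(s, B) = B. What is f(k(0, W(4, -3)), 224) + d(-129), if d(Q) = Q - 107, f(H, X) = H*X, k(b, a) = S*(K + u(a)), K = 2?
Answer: -10092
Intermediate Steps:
u(x) = -3*x
k(b, a) = -8 + 12*a (k(b, a) = -4*(2 - 3*a) = -8 + 12*a)
d(Q) = -107 + Q
f(k(0, W(4, -3)), 224) + d(-129) = (-8 + 12*(-3))*224 + (-107 - 129) = (-8 - 36)*224 - 236 = -44*224 - 236 = -9856 - 236 = -10092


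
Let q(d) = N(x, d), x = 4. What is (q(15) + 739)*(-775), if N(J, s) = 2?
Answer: -574275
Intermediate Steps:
q(d) = 2
(q(15) + 739)*(-775) = (2 + 739)*(-775) = 741*(-775) = -574275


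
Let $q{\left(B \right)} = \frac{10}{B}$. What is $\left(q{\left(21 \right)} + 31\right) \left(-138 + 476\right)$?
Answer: $\frac{223418}{21} \approx 10639.0$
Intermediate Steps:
$\left(q{\left(21 \right)} + 31\right) \left(-138 + 476\right) = \left(\frac{10}{21} + 31\right) \left(-138 + 476\right) = \left(10 \cdot \frac{1}{21} + 31\right) 338 = \left(\frac{10}{21} + 31\right) 338 = \frac{661}{21} \cdot 338 = \frac{223418}{21}$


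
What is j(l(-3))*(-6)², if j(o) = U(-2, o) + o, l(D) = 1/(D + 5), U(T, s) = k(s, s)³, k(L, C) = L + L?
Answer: 54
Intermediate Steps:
k(L, C) = 2*L
U(T, s) = 8*s³ (U(T, s) = (2*s)³ = 8*s³)
l(D) = 1/(5 + D)
j(o) = o + 8*o³ (j(o) = 8*o³ + o = o + 8*o³)
j(l(-3))*(-6)² = (1/(5 - 3) + 8*(1/(5 - 3))³)*(-6)² = (1/2 + 8*(1/2)³)*36 = (½ + 8*(½)³)*36 = (½ + 8*(⅛))*36 = (½ + 1)*36 = (3/2)*36 = 54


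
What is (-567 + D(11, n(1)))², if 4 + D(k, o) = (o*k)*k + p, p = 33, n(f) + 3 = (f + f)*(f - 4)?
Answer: 2647129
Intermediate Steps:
n(f) = -3 + 2*f*(-4 + f) (n(f) = -3 + (f + f)*(f - 4) = -3 + (2*f)*(-4 + f) = -3 + 2*f*(-4 + f))
D(k, o) = 29 + o*k² (D(k, o) = -4 + ((o*k)*k + 33) = -4 + ((k*o)*k + 33) = -4 + (o*k² + 33) = -4 + (33 + o*k²) = 29 + o*k²)
(-567 + D(11, n(1)))² = (-567 + (29 + (-3 - 8*1 + 2*1²)*11²))² = (-567 + (29 + (-3 - 8 + 2*1)*121))² = (-567 + (29 + (-3 - 8 + 2)*121))² = (-567 + (29 - 9*121))² = (-567 + (29 - 1089))² = (-567 - 1060)² = (-1627)² = 2647129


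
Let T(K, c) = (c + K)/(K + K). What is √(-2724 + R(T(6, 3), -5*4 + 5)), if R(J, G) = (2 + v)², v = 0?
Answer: 4*I*√170 ≈ 52.154*I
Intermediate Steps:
T(K, c) = (K + c)/(2*K) (T(K, c) = (K + c)/((2*K)) = (K + c)*(1/(2*K)) = (K + c)/(2*K))
R(J, G) = 4 (R(J, G) = (2 + 0)² = 2² = 4)
√(-2724 + R(T(6, 3), -5*4 + 5)) = √(-2724 + 4) = √(-2720) = 4*I*√170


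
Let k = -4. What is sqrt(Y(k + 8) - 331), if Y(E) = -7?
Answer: 13*I*sqrt(2) ≈ 18.385*I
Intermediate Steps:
sqrt(Y(k + 8) - 331) = sqrt(-7 - 331) = sqrt(-338) = 13*I*sqrt(2)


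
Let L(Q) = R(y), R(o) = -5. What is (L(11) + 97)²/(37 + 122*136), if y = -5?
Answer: 368/723 ≈ 0.50899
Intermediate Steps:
L(Q) = -5
(L(11) + 97)²/(37 + 122*136) = (-5 + 97)²/(37 + 122*136) = 92²/(37 + 16592) = 8464/16629 = 8464*(1/16629) = 368/723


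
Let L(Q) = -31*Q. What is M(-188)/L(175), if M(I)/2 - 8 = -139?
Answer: 262/5425 ≈ 0.048295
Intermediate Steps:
M(I) = -262 (M(I) = 16 + 2*(-139) = 16 - 278 = -262)
M(-188)/L(175) = -262/((-31*175)) = -262/(-5425) = -262*(-1/5425) = 262/5425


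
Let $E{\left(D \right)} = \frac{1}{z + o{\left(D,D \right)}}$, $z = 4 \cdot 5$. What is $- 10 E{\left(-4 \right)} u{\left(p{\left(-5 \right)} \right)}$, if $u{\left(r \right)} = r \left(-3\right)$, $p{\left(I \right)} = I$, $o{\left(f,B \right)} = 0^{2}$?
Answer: $- \frac{15}{2} \approx -7.5$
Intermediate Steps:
$o{\left(f,B \right)} = 0$
$z = 20$
$E{\left(D \right)} = \frac{1}{20}$ ($E{\left(D \right)} = \frac{1}{20 + 0} = \frac{1}{20}$)
$u{\left(r \right)} = - 3 r$
$- 10 E{\left(-4 \right)} u{\left(p{\left(-5 \right)} \right)} = \left(-10\right) \frac{1}{20} \left(\left(-3\right) \left(-5\right)\right) = \left(- \frac{1}{2}\right) 15 = - \frac{15}{2}$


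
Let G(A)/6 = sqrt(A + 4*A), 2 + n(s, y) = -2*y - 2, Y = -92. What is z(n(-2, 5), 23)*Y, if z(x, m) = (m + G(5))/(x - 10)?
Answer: 1219/6 ≈ 203.17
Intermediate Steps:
n(s, y) = -4 - 2*y (n(s, y) = -2 + (-2*y - 2) = -2 + (-2 - 2*y) = -4 - 2*y)
G(A) = 6*sqrt(5)*sqrt(A) (G(A) = 6*sqrt(A + 4*A) = 6*sqrt(5*A) = 6*(sqrt(5)*sqrt(A)) = 6*sqrt(5)*sqrt(A))
z(x, m) = (30 + m)/(-10 + x) (z(x, m) = (m + 6*sqrt(5)*sqrt(5))/(x - 10) = (m + 30)/(-10 + x) = (30 + m)/(-10 + x))
z(n(-2, 5), 23)*Y = ((30 + 23)/(-10 + (-4 - 2*5)))*(-92) = (53/(-10 + (-4 - 10)))*(-92) = (53/(-10 - 14))*(-92) = (53/(-24))*(-92) = -1/24*53*(-92) = -53/24*(-92) = 1219/6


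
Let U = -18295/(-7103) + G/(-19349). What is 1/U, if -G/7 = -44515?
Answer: -137435947/1859340360 ≈ -0.073917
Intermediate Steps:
G = 311605 (G = -7*(-44515) = 311605)
U = -1859340360/137435947 (U = -18295/(-7103) + 311605/(-19349) = -18295*(-1/7103) + 311605*(-1/19349) = 18295/7103 - 311605/19349 = -1859340360/137435947 ≈ -13.529)
1/U = 1/(-1859340360/137435947) = -137435947/1859340360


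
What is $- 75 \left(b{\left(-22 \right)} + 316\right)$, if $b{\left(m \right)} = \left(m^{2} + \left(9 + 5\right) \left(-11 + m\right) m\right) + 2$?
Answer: $-822450$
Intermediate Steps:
$b{\left(m \right)} = 2 + m^{2} + m \left(-154 + 14 m\right)$ ($b{\left(m \right)} = \left(m^{2} + 14 \left(-11 + m\right) m\right) + 2 = \left(m^{2} + \left(-154 + 14 m\right) m\right) + 2 = \left(m^{2} + m \left(-154 + 14 m\right)\right) + 2 = 2 + m^{2} + m \left(-154 + 14 m\right)$)
$- 75 \left(b{\left(-22 \right)} + 316\right) = - 75 \left(\left(2 - -3388 + 15 \left(-22\right)^{2}\right) + 316\right) = - 75 \left(\left(2 + 3388 + 15 \cdot 484\right) + 316\right) = - 75 \left(\left(2 + 3388 + 7260\right) + 316\right) = - 75 \left(10650 + 316\right) = \left(-75\right) 10966 = -822450$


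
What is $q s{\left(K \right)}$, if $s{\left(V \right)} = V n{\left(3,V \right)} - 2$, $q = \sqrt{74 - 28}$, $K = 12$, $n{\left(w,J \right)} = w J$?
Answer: $430 \sqrt{46} \approx 2916.4$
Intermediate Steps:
$n{\left(w,J \right)} = J w$
$q = \sqrt{46} \approx 6.7823$
$s{\left(V \right)} = -2 + 3 V^{2}$ ($s{\left(V \right)} = V V 3 - 2 = V 3 V - 2 = 3 V^{2} - 2 = -2 + 3 V^{2}$)
$q s{\left(K \right)} = \sqrt{46} \left(-2 + 3 \cdot 12^{2}\right) = \sqrt{46} \left(-2 + 3 \cdot 144\right) = \sqrt{46} \left(-2 + 432\right) = \sqrt{46} \cdot 430 = 430 \sqrt{46}$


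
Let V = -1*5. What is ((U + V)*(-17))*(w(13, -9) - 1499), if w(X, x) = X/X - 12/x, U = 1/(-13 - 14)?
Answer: -10380880/81 ≈ -1.2816e+5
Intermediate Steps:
V = -5
U = -1/27 (U = 1/(-27) = -1/27 ≈ -0.037037)
w(X, x) = 1 - 12/x
((U + V)*(-17))*(w(13, -9) - 1499) = ((-1/27 - 5)*(-17))*((-12 - 9)/(-9) - 1499) = (-136/27*(-17))*(-⅑*(-21) - 1499) = 2312*(7/3 - 1499)/27 = (2312/27)*(-4490/3) = -10380880/81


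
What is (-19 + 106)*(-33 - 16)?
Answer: -4263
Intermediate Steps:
(-19 + 106)*(-33 - 16) = 87*(-49) = -4263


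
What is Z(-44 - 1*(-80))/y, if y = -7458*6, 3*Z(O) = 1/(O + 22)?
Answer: -1/7786152 ≈ -1.2843e-7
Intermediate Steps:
Z(O) = 1/(3*(22 + O)) (Z(O) = 1/(3*(O + 22)) = 1/(3*(22 + O)))
y = -44748
Z(-44 - 1*(-80))/y = (1/(3*(22 + (-44 - 1*(-80)))))/(-44748) = (1/(3*(22 + (-44 + 80))))*(-1/44748) = (1/(3*(22 + 36)))*(-1/44748) = ((⅓)/58)*(-1/44748) = ((⅓)*(1/58))*(-1/44748) = (1/174)*(-1/44748) = -1/7786152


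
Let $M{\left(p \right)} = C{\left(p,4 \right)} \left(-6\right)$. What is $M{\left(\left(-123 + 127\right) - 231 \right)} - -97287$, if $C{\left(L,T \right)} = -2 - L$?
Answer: $95937$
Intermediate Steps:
$M{\left(p \right)} = 12 + 6 p$ ($M{\left(p \right)} = \left(-2 - p\right) \left(-6\right) = 12 + 6 p$)
$M{\left(\left(-123 + 127\right) - 231 \right)} - -97287 = \left(12 + 6 \left(\left(-123 + 127\right) - 231\right)\right) - -97287 = \left(12 + 6 \left(4 - 231\right)\right) + 97287 = \left(12 + 6 \left(-227\right)\right) + 97287 = \left(12 - 1362\right) + 97287 = -1350 + 97287 = 95937$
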